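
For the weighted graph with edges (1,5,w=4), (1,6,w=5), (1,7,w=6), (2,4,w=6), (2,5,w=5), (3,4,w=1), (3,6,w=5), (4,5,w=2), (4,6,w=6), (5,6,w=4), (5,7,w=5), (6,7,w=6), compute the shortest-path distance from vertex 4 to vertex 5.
2 (path: 4 -> 5; weights 2 = 2)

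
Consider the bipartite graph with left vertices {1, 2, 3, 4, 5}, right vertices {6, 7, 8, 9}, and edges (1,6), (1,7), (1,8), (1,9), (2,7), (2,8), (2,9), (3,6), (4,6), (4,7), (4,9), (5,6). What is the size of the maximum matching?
4 (matching: (1,9), (2,8), (3,6), (4,7); upper bound min(|L|,|R|) = min(5,4) = 4)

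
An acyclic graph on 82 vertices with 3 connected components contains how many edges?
79 (Each of the 3 component trees on V_i vertices has V_i - 1 edges; summing gives V - C = 82 - 3 = 79)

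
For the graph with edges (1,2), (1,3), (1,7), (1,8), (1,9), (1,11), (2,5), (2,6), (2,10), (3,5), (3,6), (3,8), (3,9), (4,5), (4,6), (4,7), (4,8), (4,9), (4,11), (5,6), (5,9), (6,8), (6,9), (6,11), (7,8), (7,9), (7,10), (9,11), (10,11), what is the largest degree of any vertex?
7 (attained at vertices 6, 9)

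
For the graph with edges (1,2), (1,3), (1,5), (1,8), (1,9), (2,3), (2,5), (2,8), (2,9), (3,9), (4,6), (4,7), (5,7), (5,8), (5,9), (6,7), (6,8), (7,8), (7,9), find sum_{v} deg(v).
38 (handshake: sum of degrees = 2|E| = 2 x 19 = 38)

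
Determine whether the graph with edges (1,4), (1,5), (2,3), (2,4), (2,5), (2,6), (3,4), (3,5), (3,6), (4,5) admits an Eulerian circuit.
Yes (the graph is connected and all 6 vertices have even degree)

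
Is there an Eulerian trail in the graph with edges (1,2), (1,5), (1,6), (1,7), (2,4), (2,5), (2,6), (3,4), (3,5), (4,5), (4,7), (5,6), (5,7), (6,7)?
Yes — and in fact it has an Eulerian circuit (the graph is connected and all 7 vertices have even degree)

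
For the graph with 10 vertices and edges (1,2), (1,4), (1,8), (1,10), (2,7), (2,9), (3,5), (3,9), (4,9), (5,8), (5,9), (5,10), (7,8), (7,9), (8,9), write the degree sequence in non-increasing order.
[6, 4, 4, 4, 3, 3, 2, 2, 2, 0] (degrees: deg(1)=4, deg(2)=3, deg(3)=2, deg(4)=2, deg(5)=4, deg(6)=0, deg(7)=3, deg(8)=4, deg(9)=6, deg(10)=2)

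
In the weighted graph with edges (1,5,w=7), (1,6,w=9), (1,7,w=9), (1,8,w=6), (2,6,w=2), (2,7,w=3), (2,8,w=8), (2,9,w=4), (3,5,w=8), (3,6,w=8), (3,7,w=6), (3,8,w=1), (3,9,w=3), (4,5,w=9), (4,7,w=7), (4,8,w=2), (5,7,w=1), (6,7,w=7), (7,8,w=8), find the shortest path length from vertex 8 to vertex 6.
9 (path: 8 -> 3 -> 6; weights 1 + 8 = 9)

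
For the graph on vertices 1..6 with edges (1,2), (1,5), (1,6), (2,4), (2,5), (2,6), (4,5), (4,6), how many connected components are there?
2 (components: {1, 2, 4, 5, 6}, {3})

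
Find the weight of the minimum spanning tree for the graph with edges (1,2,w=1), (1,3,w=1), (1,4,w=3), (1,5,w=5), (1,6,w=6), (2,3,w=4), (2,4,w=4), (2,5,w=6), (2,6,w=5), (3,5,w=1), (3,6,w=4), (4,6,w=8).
10 (MST edges: (1,2,w=1), (1,3,w=1), (1,4,w=3), (3,5,w=1), (3,6,w=4); sum of weights 1 + 1 + 3 + 1 + 4 = 10)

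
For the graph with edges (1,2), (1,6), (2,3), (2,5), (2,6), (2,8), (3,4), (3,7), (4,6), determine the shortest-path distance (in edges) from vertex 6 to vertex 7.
3 (path: 6 -> 2 -> 3 -> 7, 3 edges)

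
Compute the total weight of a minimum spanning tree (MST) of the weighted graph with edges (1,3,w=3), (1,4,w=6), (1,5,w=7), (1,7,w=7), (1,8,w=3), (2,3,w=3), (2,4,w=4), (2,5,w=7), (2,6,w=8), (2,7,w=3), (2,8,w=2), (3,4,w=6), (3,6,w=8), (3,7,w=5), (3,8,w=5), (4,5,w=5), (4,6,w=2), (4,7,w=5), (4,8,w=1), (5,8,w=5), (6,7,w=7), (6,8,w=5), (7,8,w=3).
19 (MST edges: (1,3,w=3), (1,8,w=3), (2,7,w=3), (2,8,w=2), (4,5,w=5), (4,6,w=2), (4,8,w=1); sum of weights 3 + 3 + 3 + 2 + 5 + 2 + 1 = 19)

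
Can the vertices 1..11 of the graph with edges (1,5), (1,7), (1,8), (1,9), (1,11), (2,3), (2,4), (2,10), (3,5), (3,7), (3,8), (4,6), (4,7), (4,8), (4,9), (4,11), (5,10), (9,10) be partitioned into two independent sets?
Yes. Partition: {1, 3, 4, 10}, {2, 5, 6, 7, 8, 9, 11}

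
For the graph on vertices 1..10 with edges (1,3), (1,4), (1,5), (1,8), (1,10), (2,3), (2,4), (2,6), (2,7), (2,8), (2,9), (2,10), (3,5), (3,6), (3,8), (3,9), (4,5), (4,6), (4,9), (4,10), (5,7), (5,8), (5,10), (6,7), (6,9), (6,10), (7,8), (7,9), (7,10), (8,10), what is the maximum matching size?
5 (matching: (1,3), (2,9), (4,10), (5,8), (6,7); upper bound floor(n/2) = floor(10/2) = 5)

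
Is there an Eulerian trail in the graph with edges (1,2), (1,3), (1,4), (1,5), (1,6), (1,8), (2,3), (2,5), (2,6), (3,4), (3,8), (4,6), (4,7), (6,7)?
Yes — and in fact it has an Eulerian circuit (the graph is connected and all 8 vertices have even degree)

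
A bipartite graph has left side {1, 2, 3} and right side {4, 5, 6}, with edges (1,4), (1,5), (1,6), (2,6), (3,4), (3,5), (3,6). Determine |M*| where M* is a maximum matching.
3 (matching: (1,4), (2,6), (3,5); upper bound min(|L|,|R|) = min(3,3) = 3)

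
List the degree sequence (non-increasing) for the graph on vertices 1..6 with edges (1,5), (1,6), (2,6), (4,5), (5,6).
[3, 3, 2, 1, 1, 0] (degrees: deg(1)=2, deg(2)=1, deg(3)=0, deg(4)=1, deg(5)=3, deg(6)=3)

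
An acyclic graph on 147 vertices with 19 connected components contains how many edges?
128 (Each of the 19 component trees on V_i vertices has V_i - 1 edges; summing gives V - C = 147 - 19 = 128)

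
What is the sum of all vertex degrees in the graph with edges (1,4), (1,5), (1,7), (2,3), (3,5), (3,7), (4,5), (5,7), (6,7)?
18 (handshake: sum of degrees = 2|E| = 2 x 9 = 18)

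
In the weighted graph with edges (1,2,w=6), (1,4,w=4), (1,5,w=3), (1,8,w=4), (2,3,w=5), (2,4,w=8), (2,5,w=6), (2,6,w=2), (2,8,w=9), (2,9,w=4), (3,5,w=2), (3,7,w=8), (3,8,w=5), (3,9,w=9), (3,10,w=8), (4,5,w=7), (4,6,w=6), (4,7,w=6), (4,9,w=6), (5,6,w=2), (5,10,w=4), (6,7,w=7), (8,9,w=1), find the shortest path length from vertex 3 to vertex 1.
5 (path: 3 -> 5 -> 1; weights 2 + 3 = 5)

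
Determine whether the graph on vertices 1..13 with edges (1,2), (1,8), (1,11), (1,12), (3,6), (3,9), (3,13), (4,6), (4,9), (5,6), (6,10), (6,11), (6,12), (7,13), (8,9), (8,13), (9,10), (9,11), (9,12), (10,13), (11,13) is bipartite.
Yes. Partition: {1, 6, 9, 13}, {2, 3, 4, 5, 7, 8, 10, 11, 12}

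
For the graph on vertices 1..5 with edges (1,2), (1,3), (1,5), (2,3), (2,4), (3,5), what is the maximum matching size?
2 (matching: (2,4), (3,5); upper bound floor(n/2) = floor(5/2) = 2)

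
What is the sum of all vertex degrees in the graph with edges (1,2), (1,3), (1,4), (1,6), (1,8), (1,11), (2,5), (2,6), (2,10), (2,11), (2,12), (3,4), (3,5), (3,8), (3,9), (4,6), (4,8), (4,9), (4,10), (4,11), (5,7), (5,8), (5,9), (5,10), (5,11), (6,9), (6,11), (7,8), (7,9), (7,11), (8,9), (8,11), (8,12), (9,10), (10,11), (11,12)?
72 (handshake: sum of degrees = 2|E| = 2 x 36 = 72)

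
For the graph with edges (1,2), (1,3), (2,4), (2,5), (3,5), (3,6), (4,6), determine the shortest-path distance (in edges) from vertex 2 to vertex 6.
2 (path: 2 -> 4 -> 6, 2 edges)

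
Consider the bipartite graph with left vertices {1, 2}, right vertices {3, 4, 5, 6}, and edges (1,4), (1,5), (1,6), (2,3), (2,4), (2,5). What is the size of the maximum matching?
2 (matching: (1,6), (2,5); upper bound min(|L|,|R|) = min(2,4) = 2)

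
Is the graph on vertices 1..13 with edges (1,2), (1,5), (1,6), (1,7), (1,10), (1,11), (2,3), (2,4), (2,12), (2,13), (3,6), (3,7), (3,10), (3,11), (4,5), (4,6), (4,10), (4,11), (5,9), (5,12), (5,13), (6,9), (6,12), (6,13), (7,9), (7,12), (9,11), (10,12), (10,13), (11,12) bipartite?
Yes. Partition: {1, 3, 4, 8, 9, 12, 13}, {2, 5, 6, 7, 10, 11}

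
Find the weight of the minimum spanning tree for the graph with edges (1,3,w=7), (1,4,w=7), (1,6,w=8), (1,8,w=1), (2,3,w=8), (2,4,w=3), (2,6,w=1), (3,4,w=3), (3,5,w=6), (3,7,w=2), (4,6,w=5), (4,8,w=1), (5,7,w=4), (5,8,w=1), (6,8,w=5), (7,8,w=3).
12 (MST edges: (1,8,w=1), (2,4,w=3), (2,6,w=1), (3,4,w=3), (3,7,w=2), (4,8,w=1), (5,8,w=1); sum of weights 1 + 3 + 1 + 3 + 2 + 1 + 1 = 12)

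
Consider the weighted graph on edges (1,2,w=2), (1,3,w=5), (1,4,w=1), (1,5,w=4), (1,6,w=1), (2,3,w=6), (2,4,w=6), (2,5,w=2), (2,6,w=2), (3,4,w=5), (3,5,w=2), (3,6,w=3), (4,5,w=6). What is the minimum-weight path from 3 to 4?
5 (path: 3 -> 4; weights 5 = 5)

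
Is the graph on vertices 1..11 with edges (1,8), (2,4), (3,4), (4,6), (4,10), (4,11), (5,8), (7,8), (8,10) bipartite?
Yes. Partition: {1, 2, 3, 5, 6, 7, 9, 10, 11}, {4, 8}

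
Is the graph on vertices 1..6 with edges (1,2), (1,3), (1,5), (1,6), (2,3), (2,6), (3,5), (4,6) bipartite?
No (odd cycle of length 3: 6 -> 1 -> 2 -> 6)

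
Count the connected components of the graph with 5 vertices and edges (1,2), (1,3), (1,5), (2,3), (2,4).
1 (components: {1, 2, 3, 4, 5})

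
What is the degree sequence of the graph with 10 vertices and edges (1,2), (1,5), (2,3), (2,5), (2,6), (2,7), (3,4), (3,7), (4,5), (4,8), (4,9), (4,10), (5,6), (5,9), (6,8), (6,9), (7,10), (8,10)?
[5, 5, 5, 4, 3, 3, 3, 3, 3, 2] (degrees: deg(1)=2, deg(2)=5, deg(3)=3, deg(4)=5, deg(5)=5, deg(6)=4, deg(7)=3, deg(8)=3, deg(9)=3, deg(10)=3)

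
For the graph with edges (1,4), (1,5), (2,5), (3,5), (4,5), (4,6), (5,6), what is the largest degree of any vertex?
5 (attained at vertex 5)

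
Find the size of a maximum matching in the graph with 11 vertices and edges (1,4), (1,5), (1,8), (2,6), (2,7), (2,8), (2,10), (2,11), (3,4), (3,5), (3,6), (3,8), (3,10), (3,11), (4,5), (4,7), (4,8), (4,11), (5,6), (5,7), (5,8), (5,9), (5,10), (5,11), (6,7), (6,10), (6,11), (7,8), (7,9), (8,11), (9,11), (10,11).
5 (matching: (1,8), (3,4), (5,11), (6,10), (7,9); upper bound floor(n/2) = floor(11/2) = 5)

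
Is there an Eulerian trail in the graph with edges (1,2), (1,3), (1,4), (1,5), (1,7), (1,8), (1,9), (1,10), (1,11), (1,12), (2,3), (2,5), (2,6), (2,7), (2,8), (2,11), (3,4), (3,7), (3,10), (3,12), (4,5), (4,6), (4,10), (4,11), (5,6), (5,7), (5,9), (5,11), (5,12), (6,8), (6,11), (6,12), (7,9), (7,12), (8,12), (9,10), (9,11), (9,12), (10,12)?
Yes (the graph is connected and exactly 2 vertices have odd degree: {2, 10}; any Eulerian path must start and end at those)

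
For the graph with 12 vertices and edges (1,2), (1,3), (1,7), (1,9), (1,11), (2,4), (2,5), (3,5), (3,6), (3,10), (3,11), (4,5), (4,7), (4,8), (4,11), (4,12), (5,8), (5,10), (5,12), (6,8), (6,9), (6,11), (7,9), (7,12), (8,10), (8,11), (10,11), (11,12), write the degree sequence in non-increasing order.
[7, 6, 6, 5, 5, 5, 4, 4, 4, 4, 3, 3] (degrees: deg(1)=5, deg(2)=3, deg(3)=5, deg(4)=6, deg(5)=6, deg(6)=4, deg(7)=4, deg(8)=5, deg(9)=3, deg(10)=4, deg(11)=7, deg(12)=4)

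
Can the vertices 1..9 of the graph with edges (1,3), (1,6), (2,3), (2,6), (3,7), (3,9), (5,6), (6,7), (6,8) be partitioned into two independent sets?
Yes. Partition: {1, 2, 4, 5, 7, 8, 9}, {3, 6}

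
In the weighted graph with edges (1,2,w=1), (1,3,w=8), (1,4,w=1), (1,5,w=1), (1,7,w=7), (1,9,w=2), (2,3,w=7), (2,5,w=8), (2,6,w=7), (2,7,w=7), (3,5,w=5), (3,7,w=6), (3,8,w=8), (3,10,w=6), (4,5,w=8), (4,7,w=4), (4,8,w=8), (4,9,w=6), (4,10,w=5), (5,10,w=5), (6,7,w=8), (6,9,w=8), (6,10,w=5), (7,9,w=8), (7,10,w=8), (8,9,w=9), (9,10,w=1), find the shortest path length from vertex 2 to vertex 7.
6 (path: 2 -> 1 -> 4 -> 7; weights 1 + 1 + 4 = 6)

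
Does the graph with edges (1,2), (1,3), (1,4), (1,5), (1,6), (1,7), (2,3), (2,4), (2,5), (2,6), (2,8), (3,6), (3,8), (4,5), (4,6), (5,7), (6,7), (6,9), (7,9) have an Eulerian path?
Yes — and in fact it has an Eulerian circuit (the graph is connected and all 9 vertices have even degree)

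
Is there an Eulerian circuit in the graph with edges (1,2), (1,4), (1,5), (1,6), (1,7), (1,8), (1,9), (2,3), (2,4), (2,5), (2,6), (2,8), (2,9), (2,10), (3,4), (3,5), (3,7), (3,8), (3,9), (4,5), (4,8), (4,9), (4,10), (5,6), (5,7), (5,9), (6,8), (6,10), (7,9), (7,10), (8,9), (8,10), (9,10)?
No (6 vertices have odd degree: {1, 4, 5, 6, 7, 8}; Eulerian circuit requires 0)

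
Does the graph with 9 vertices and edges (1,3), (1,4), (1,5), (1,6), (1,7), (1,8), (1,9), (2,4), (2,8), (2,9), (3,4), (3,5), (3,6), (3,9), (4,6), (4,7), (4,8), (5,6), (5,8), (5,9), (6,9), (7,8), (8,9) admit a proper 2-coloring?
No (odd cycle of length 3: 4 -> 1 -> 3 -> 4)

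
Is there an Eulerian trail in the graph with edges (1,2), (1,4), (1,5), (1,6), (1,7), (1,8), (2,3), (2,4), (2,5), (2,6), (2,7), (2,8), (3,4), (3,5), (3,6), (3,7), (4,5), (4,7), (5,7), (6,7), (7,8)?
No (6 vertices have odd degree: {2, 3, 4, 5, 7, 8}; Eulerian path requires 0 or 2)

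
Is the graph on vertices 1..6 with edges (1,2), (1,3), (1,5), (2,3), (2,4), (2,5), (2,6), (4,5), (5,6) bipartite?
No (odd cycle of length 3: 2 -> 1 -> 3 -> 2)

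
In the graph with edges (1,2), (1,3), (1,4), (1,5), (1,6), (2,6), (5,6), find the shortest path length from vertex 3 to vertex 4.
2 (path: 3 -> 1 -> 4, 2 edges)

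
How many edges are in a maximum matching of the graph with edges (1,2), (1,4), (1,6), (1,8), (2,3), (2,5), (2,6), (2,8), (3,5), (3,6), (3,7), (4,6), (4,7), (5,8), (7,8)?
4 (matching: (1,8), (2,6), (3,5), (4,7); upper bound floor(n/2) = floor(8/2) = 4)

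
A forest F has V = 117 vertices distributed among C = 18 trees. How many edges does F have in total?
99 (Each of the 18 component trees on V_i vertices has V_i - 1 edges; summing gives V - C = 117 - 18 = 99)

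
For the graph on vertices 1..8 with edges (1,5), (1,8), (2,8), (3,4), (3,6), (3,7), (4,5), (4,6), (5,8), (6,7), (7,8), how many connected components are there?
1 (components: {1, 2, 3, 4, 5, 6, 7, 8})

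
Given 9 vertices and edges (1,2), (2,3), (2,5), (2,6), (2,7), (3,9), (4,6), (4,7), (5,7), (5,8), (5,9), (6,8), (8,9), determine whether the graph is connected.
Yes (BFS from 1 visits [1, 2, 3, 5, 6, 7, 9, 8, 4] — all 9 vertices reached)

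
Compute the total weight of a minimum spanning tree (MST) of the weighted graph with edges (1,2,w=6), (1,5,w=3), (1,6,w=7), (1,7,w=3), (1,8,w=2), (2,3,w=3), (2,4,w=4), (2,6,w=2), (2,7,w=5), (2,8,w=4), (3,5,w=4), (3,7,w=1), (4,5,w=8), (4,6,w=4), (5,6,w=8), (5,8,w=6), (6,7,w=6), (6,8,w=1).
16 (MST edges: (1,5,w=3), (1,7,w=3), (1,8,w=2), (2,4,w=4), (2,6,w=2), (3,7,w=1), (6,8,w=1); sum of weights 3 + 3 + 2 + 4 + 2 + 1 + 1 = 16)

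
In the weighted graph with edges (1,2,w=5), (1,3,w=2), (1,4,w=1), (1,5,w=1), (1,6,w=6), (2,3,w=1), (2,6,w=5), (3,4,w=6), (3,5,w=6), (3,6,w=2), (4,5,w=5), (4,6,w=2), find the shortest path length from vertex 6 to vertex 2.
3 (path: 6 -> 3 -> 2; weights 2 + 1 = 3)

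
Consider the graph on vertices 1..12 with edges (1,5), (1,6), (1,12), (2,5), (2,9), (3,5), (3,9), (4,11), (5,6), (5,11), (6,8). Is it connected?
No, it has 3 components: {1, 2, 3, 4, 5, 6, 8, 9, 11, 12}, {7}, {10}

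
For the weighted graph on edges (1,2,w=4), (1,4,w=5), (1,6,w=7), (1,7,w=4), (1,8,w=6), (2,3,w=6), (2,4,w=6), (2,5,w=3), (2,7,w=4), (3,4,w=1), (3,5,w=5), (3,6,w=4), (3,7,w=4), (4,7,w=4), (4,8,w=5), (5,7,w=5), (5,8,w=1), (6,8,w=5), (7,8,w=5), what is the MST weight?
21 (MST edges: (1,2,w=4), (1,7,w=4), (2,5,w=3), (3,4,w=1), (3,6,w=4), (3,7,w=4), (5,8,w=1); sum of weights 4 + 4 + 3 + 1 + 4 + 4 + 1 = 21)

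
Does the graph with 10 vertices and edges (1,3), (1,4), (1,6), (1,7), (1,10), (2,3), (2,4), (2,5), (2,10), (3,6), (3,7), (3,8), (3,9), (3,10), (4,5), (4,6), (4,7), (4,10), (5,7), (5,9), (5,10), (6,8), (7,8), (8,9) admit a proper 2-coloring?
No (odd cycle of length 3: 10 -> 1 -> 4 -> 10)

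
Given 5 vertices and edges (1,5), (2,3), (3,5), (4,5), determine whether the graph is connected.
Yes (BFS from 1 visits [1, 5, 3, 4, 2] — all 5 vertices reached)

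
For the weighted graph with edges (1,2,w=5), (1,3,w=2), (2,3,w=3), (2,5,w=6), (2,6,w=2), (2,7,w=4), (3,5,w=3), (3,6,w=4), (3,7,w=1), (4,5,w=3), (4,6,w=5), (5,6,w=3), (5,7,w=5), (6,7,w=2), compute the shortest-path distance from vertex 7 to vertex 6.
2 (path: 7 -> 6; weights 2 = 2)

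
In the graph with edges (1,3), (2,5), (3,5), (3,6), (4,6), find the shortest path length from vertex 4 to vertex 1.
3 (path: 4 -> 6 -> 3 -> 1, 3 edges)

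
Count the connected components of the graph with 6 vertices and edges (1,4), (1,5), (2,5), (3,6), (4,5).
2 (components: {1, 2, 4, 5}, {3, 6})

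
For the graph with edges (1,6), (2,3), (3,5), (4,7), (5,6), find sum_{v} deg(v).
10 (handshake: sum of degrees = 2|E| = 2 x 5 = 10)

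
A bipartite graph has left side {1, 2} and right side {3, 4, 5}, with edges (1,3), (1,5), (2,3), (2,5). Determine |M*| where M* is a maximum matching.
2 (matching: (1,5), (2,3); upper bound min(|L|,|R|) = min(2,3) = 2)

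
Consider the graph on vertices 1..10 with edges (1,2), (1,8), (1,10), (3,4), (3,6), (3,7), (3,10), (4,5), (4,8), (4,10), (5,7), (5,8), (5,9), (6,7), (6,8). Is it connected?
Yes (BFS from 1 visits [1, 2, 8, 10, 4, 5, 6, 3, 7, 9] — all 10 vertices reached)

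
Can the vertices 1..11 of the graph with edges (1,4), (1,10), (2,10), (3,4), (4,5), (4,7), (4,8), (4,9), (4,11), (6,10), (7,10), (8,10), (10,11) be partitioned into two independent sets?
Yes. Partition: {1, 2, 3, 5, 6, 7, 8, 9, 11}, {4, 10}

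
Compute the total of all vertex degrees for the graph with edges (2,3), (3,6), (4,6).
6 (handshake: sum of degrees = 2|E| = 2 x 3 = 6)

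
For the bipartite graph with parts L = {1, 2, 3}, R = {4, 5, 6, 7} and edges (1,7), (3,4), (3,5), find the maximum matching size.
2 (matching: (1,7), (3,5); upper bound min(|L|,|R|) = min(3,4) = 3)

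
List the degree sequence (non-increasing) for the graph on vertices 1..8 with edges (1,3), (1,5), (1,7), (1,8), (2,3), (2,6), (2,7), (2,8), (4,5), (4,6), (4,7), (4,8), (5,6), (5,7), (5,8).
[5, 4, 4, 4, 4, 4, 3, 2] (degrees: deg(1)=4, deg(2)=4, deg(3)=2, deg(4)=4, deg(5)=5, deg(6)=3, deg(7)=4, deg(8)=4)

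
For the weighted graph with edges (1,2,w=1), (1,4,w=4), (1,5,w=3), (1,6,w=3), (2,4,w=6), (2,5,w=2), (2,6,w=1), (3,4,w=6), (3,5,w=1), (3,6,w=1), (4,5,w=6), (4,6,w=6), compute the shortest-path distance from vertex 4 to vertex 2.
5 (path: 4 -> 1 -> 2; weights 4 + 1 = 5)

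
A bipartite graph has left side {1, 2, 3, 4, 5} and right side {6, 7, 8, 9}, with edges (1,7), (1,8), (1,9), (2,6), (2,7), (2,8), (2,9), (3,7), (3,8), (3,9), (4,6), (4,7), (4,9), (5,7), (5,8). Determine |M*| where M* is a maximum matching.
4 (matching: (1,9), (2,8), (3,7), (4,6); upper bound min(|L|,|R|) = min(5,4) = 4)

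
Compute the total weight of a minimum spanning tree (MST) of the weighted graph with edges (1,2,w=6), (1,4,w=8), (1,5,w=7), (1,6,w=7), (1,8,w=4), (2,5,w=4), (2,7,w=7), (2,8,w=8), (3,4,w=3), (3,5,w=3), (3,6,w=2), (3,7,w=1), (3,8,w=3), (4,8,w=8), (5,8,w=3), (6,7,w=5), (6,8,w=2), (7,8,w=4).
19 (MST edges: (1,8,w=4), (2,5,w=4), (3,4,w=3), (3,5,w=3), (3,6,w=2), (3,7,w=1), (6,8,w=2); sum of weights 4 + 4 + 3 + 3 + 2 + 1 + 2 = 19)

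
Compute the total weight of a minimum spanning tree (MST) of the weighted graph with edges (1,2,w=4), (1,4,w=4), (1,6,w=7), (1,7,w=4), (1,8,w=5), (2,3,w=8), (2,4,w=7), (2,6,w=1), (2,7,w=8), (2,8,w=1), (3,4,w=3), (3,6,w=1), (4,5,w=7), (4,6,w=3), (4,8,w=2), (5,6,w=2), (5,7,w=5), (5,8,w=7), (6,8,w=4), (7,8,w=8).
15 (MST edges: (1,2,w=4), (1,7,w=4), (2,6,w=1), (2,8,w=1), (3,6,w=1), (4,8,w=2), (5,6,w=2); sum of weights 4 + 4 + 1 + 1 + 1 + 2 + 2 = 15)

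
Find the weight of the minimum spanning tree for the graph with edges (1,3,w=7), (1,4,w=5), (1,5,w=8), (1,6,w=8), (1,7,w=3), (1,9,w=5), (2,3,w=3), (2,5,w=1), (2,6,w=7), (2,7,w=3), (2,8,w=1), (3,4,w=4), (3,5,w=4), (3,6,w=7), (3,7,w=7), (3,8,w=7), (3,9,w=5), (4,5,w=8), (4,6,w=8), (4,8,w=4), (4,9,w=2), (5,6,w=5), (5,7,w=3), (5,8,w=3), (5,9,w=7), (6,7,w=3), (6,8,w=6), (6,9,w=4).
20 (MST edges: (1,7,w=3), (2,3,w=3), (2,5,w=1), (2,7,w=3), (2,8,w=1), (3,4,w=4), (4,9,w=2), (6,7,w=3); sum of weights 3 + 3 + 1 + 3 + 1 + 4 + 2 + 3 = 20)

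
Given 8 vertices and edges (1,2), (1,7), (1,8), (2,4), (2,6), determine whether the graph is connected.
No, it has 3 components: {1, 2, 4, 6, 7, 8}, {3}, {5}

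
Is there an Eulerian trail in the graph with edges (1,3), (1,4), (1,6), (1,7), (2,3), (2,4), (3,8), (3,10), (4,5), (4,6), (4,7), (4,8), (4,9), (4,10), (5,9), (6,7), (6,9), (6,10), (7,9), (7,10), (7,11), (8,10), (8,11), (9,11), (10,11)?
Yes (the graph is connected and exactly 2 vertices have odd degree: {6, 9}; any Eulerian path must start and end at those)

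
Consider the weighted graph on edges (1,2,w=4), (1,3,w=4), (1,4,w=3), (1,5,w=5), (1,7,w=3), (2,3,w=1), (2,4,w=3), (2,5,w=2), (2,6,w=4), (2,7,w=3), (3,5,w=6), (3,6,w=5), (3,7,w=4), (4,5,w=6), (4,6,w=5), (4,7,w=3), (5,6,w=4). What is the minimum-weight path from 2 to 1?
4 (path: 2 -> 1; weights 4 = 4)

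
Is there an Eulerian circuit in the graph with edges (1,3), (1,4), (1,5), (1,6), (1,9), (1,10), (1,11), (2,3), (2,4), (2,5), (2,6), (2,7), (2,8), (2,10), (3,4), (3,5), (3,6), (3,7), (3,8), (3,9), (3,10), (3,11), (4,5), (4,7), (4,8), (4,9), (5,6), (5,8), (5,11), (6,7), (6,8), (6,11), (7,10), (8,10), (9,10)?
No (6 vertices have odd degree: {1, 2, 4, 5, 6, 7}; Eulerian circuit requires 0)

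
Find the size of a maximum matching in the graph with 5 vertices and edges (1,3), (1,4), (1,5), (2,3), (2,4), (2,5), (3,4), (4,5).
2 (matching: (1,4), (2,5); upper bound floor(n/2) = floor(5/2) = 2)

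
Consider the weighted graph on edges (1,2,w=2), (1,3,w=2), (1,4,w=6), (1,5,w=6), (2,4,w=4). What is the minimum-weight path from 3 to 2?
4 (path: 3 -> 1 -> 2; weights 2 + 2 = 4)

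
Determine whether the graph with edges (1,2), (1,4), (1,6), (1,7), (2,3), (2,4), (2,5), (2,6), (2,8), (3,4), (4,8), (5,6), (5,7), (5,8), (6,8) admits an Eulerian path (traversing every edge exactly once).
Yes — and in fact it has an Eulerian circuit (the graph is connected and all 8 vertices have even degree)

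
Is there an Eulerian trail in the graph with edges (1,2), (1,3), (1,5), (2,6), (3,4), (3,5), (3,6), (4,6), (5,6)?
Yes (the graph is connected and exactly 2 vertices have odd degree: {1, 5}; any Eulerian path must start and end at those)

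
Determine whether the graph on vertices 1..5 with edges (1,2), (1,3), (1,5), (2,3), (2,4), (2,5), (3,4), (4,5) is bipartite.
No (odd cycle of length 3: 5 -> 1 -> 2 -> 5)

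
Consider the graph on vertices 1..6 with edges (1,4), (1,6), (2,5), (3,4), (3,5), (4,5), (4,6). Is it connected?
Yes (BFS from 1 visits [1, 4, 6, 3, 5, 2] — all 6 vertices reached)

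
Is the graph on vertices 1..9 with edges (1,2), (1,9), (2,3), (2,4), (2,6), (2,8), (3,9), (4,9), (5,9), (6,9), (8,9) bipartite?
Yes. Partition: {1, 3, 4, 5, 6, 7, 8}, {2, 9}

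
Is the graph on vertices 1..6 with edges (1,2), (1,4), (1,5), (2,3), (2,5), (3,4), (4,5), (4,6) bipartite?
No (odd cycle of length 3: 4 -> 1 -> 5 -> 4)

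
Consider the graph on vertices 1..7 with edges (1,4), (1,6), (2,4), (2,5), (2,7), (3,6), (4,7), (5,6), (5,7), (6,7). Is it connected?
Yes (BFS from 1 visits [1, 4, 6, 2, 7, 3, 5] — all 7 vertices reached)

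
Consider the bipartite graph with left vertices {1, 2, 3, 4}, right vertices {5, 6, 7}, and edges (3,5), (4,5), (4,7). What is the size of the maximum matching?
2 (matching: (3,5), (4,7); upper bound min(|L|,|R|) = min(4,3) = 3)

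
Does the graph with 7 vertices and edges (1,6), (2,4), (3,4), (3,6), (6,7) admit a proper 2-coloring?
Yes. Partition: {1, 2, 3, 5, 7}, {4, 6}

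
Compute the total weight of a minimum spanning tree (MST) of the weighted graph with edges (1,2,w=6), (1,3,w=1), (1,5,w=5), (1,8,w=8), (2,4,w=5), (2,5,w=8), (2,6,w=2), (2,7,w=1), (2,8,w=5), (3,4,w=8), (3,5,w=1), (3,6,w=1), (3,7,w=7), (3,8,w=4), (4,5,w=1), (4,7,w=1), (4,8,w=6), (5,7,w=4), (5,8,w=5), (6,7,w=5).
10 (MST edges: (1,3,w=1), (2,7,w=1), (3,5,w=1), (3,6,w=1), (3,8,w=4), (4,5,w=1), (4,7,w=1); sum of weights 1 + 1 + 1 + 1 + 4 + 1 + 1 = 10)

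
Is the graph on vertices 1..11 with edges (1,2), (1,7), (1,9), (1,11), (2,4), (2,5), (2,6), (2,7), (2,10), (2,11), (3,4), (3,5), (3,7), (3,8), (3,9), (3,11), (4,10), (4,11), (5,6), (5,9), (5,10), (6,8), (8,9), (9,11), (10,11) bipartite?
No (odd cycle of length 3: 9 -> 1 -> 11 -> 9)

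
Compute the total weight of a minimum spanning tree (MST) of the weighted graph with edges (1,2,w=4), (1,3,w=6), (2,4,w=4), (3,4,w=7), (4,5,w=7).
21 (MST edges: (1,2,w=4), (1,3,w=6), (2,4,w=4), (4,5,w=7); sum of weights 4 + 6 + 4 + 7 = 21)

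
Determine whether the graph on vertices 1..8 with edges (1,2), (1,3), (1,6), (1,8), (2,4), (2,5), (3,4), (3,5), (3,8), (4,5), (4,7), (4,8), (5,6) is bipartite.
No (odd cycle of length 3: 3 -> 1 -> 8 -> 3)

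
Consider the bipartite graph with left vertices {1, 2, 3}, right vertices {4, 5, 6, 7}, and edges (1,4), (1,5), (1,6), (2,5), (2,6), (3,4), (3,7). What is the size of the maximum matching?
3 (matching: (1,6), (2,5), (3,7); upper bound min(|L|,|R|) = min(3,4) = 3)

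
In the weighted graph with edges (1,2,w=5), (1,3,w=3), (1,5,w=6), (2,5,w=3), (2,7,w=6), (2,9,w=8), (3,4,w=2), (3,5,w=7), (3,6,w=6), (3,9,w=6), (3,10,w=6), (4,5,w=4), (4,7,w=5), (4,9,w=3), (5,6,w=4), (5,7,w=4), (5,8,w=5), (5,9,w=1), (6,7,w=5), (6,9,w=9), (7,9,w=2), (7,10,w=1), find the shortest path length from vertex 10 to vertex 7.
1 (path: 10 -> 7; weights 1 = 1)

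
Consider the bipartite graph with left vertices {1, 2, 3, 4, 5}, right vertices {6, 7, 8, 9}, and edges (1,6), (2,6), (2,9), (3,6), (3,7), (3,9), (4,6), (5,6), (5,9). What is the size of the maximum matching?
3 (matching: (1,6), (2,9), (3,7); upper bound min(|L|,|R|) = min(5,4) = 4)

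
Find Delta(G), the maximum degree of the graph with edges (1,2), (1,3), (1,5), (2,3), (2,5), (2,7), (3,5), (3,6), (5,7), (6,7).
4 (attained at vertices 2, 3, 5)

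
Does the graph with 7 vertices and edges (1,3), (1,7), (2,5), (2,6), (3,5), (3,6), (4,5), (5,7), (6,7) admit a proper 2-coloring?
Yes. Partition: {1, 5, 6}, {2, 3, 4, 7}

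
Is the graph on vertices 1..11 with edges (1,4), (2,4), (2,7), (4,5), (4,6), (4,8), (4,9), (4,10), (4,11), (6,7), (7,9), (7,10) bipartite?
Yes. Partition: {1, 2, 3, 5, 6, 8, 9, 10, 11}, {4, 7}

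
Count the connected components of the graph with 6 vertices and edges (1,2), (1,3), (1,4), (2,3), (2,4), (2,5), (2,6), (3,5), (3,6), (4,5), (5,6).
1 (components: {1, 2, 3, 4, 5, 6})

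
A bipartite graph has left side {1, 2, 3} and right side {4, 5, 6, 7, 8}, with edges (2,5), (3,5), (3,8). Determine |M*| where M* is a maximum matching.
2 (matching: (2,5), (3,8); upper bound min(|L|,|R|) = min(3,5) = 3)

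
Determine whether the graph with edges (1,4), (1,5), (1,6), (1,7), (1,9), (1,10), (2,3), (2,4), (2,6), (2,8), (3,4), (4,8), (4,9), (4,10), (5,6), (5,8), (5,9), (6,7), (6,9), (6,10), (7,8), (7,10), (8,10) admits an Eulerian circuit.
No (2 vertices have odd degree: {8, 10}; Eulerian circuit requires 0)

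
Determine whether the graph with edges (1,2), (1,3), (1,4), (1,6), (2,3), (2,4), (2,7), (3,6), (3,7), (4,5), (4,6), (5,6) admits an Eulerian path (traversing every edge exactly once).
Yes — and in fact it has an Eulerian circuit (the graph is connected and all 7 vertices have even degree)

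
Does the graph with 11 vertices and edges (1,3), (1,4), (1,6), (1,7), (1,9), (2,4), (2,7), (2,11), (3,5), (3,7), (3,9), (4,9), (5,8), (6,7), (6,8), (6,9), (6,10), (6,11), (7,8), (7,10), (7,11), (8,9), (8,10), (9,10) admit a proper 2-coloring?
No (odd cycle of length 3: 6 -> 1 -> 7 -> 6)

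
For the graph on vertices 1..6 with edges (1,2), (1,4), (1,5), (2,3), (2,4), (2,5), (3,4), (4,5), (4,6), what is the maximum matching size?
3 (matching: (1,5), (2,3), (4,6); upper bound floor(n/2) = floor(6/2) = 3)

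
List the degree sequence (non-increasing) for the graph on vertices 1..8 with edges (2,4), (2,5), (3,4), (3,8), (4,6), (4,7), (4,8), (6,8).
[5, 3, 2, 2, 2, 1, 1, 0] (degrees: deg(1)=0, deg(2)=2, deg(3)=2, deg(4)=5, deg(5)=1, deg(6)=2, deg(7)=1, deg(8)=3)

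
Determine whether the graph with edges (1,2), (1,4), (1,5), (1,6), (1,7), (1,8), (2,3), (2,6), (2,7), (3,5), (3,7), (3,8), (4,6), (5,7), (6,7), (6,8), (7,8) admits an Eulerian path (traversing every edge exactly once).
Yes (the graph is connected and exactly 2 vertices have odd degree: {5, 6}; any Eulerian path must start and end at those)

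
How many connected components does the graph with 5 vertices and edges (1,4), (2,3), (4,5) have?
2 (components: {1, 4, 5}, {2, 3})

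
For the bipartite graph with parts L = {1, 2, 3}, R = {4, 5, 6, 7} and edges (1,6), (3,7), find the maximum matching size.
2 (matching: (1,6), (3,7); upper bound min(|L|,|R|) = min(3,4) = 3)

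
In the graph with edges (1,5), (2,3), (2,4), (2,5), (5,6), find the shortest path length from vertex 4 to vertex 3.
2 (path: 4 -> 2 -> 3, 2 edges)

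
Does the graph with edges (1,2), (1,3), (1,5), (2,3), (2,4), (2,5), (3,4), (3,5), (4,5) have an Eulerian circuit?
No (2 vertices have odd degree: {1, 4}; Eulerian circuit requires 0)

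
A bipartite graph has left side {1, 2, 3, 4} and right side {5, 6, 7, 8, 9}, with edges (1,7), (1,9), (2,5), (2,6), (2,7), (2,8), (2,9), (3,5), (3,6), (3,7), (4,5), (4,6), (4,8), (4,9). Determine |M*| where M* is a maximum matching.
4 (matching: (1,9), (2,8), (3,7), (4,6); upper bound min(|L|,|R|) = min(4,5) = 4)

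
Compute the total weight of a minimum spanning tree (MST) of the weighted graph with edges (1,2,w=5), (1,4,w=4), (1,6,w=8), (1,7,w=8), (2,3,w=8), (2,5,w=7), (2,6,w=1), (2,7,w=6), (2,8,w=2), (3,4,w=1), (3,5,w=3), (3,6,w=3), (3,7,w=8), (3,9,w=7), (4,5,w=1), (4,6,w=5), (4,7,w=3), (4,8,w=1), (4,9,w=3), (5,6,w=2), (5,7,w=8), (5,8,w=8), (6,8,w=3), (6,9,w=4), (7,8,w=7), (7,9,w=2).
15 (MST edges: (1,4,w=4), (2,6,w=1), (2,8,w=2), (3,4,w=1), (4,5,w=1), (4,7,w=3), (4,8,w=1), (7,9,w=2); sum of weights 4 + 1 + 2 + 1 + 1 + 3 + 1 + 2 = 15)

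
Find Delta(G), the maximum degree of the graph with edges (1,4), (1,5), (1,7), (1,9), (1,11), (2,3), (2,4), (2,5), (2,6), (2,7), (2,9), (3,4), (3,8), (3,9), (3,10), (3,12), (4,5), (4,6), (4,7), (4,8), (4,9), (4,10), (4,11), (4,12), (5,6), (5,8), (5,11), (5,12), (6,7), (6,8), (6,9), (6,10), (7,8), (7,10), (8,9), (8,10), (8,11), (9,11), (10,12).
11 (attained at vertex 4)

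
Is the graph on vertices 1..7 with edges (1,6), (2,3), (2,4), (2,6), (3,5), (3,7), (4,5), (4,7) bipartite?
Yes. Partition: {1, 2, 5, 7}, {3, 4, 6}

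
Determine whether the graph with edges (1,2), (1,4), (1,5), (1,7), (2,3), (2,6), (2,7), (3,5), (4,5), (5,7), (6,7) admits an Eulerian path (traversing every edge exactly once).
Yes — and in fact it has an Eulerian circuit (the graph is connected and all 7 vertices have even degree)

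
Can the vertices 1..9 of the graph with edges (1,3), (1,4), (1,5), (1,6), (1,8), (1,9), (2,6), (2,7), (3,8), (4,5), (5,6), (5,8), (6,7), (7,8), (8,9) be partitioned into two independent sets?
No (odd cycle of length 3: 8 -> 1 -> 5 -> 8)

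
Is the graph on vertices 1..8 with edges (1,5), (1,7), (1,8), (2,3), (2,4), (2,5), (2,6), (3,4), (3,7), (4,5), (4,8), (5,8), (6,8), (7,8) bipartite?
No (odd cycle of length 3: 5 -> 1 -> 8 -> 5)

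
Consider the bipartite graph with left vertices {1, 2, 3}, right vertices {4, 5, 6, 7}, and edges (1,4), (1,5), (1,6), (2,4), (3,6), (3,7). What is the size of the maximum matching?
3 (matching: (1,6), (2,4), (3,7); upper bound min(|L|,|R|) = min(3,4) = 3)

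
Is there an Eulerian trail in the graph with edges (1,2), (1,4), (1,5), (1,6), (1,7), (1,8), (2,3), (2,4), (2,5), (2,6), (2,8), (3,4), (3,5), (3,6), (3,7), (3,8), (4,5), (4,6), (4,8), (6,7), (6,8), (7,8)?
Yes — and in fact it has an Eulerian circuit (the graph is connected and all 8 vertices have even degree)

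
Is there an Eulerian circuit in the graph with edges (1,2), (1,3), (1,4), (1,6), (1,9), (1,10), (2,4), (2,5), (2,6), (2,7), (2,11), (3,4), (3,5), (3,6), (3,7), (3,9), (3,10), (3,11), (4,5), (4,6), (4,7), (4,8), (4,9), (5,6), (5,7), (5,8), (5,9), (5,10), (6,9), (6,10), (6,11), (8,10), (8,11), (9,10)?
Yes (the graph is connected and all 11 vertices have even degree)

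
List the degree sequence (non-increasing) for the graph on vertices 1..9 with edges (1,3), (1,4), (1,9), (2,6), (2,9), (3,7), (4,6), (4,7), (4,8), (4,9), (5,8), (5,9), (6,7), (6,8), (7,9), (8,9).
[6, 5, 4, 4, 4, 3, 2, 2, 2] (degrees: deg(1)=3, deg(2)=2, deg(3)=2, deg(4)=5, deg(5)=2, deg(6)=4, deg(7)=4, deg(8)=4, deg(9)=6)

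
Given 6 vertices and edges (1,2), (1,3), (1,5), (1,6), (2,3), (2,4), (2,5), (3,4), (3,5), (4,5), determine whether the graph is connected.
Yes (BFS from 1 visits [1, 2, 3, 5, 6, 4] — all 6 vertices reached)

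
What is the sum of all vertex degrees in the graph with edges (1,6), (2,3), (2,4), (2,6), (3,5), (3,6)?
12 (handshake: sum of degrees = 2|E| = 2 x 6 = 12)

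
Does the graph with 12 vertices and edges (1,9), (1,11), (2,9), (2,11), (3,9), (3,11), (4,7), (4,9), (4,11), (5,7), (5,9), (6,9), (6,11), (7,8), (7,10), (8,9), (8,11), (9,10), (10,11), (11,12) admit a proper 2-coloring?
Yes. Partition: {1, 2, 3, 4, 5, 6, 8, 10, 12}, {7, 9, 11}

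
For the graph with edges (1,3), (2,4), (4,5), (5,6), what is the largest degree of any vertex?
2 (attained at vertices 4, 5)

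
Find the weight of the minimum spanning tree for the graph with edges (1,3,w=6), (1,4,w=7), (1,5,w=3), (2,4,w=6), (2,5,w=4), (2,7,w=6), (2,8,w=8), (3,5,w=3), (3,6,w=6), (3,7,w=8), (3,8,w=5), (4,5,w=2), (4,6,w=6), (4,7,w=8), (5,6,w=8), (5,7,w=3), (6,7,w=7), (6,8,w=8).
26 (MST edges: (1,5,w=3), (2,5,w=4), (3,5,w=3), (3,6,w=6), (3,8,w=5), (4,5,w=2), (5,7,w=3); sum of weights 3 + 4 + 3 + 6 + 5 + 2 + 3 = 26)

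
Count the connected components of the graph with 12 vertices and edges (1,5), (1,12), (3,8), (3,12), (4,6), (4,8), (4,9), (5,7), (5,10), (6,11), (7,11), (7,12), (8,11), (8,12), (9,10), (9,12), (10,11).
2 (components: {1, 3, 4, 5, 6, 7, 8, 9, 10, 11, 12}, {2})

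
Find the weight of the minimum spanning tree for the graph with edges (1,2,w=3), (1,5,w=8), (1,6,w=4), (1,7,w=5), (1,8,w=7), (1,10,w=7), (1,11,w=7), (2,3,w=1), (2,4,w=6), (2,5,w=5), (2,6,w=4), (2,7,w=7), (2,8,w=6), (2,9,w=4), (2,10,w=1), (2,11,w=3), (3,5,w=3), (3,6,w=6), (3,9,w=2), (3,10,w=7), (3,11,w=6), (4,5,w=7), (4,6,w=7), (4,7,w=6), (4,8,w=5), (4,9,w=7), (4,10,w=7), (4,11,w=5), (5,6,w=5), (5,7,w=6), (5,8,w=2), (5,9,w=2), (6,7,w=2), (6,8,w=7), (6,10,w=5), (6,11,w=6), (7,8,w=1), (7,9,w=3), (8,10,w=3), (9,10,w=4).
22 (MST edges: (1,2,w=3), (2,3,w=1), (2,10,w=1), (2,11,w=3), (3,9,w=2), (4,8,w=5), (5,8,w=2), (5,9,w=2), (6,7,w=2), (7,8,w=1); sum of weights 3 + 1 + 1 + 3 + 2 + 5 + 2 + 2 + 2 + 1 = 22)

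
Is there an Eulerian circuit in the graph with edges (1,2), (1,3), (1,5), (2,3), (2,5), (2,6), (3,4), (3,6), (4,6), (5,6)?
No (2 vertices have odd degree: {1, 5}; Eulerian circuit requires 0)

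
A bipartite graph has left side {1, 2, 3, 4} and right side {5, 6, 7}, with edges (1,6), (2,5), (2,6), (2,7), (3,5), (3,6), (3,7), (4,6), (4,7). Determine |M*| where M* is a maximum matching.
3 (matching: (1,6), (2,7), (3,5); upper bound min(|L|,|R|) = min(4,3) = 3)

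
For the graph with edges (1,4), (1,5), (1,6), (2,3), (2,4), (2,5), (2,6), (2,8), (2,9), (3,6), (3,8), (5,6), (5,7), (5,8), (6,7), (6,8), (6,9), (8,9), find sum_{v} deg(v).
36 (handshake: sum of degrees = 2|E| = 2 x 18 = 36)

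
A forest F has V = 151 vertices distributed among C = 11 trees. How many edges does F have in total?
140 (Each of the 11 component trees on V_i vertices has V_i - 1 edges; summing gives V - C = 151 - 11 = 140)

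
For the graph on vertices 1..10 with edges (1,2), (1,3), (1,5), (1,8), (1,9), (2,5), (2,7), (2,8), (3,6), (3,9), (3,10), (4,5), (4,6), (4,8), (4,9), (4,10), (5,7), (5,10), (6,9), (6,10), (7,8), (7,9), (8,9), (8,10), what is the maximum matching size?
5 (matching: (1,8), (2,5), (3,10), (4,6), (7,9); upper bound floor(n/2) = floor(10/2) = 5)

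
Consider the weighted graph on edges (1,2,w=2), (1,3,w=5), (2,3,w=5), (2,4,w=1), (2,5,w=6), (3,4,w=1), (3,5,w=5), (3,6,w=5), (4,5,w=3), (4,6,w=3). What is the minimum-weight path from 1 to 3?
4 (path: 1 -> 2 -> 4 -> 3; weights 2 + 1 + 1 = 4)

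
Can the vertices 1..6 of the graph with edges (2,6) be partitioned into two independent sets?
Yes. Partition: {1, 2, 3, 4, 5}, {6}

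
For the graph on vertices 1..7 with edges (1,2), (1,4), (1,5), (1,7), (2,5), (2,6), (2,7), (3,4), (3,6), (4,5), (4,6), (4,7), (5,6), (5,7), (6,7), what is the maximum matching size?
3 (matching: (1,5), (2,6), (4,7); upper bound floor(n/2) = floor(7/2) = 3)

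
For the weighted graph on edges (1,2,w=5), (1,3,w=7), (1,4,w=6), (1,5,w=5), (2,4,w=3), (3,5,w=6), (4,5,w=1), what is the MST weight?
15 (MST edges: (1,2,w=5), (2,4,w=3), (3,5,w=6), (4,5,w=1); sum of weights 5 + 3 + 6 + 1 = 15)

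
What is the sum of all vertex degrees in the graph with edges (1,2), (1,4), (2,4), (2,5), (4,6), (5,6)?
12 (handshake: sum of degrees = 2|E| = 2 x 6 = 12)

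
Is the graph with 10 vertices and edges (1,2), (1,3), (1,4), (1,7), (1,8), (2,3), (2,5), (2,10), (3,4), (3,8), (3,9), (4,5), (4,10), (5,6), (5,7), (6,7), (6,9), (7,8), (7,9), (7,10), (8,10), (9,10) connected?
Yes (BFS from 1 visits [1, 2, 3, 4, 7, 8, 5, 10, 9, 6] — all 10 vertices reached)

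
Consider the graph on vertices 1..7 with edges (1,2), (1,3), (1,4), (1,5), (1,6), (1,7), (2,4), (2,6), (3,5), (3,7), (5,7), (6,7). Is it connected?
Yes (BFS from 1 visits [1, 2, 3, 4, 5, 6, 7] — all 7 vertices reached)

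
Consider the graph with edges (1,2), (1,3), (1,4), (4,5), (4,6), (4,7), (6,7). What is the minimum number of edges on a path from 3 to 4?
2 (path: 3 -> 1 -> 4, 2 edges)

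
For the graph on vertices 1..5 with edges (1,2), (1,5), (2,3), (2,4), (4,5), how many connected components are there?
1 (components: {1, 2, 3, 4, 5})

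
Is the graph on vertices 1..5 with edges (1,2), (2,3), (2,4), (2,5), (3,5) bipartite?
No (odd cycle of length 3: 3 -> 2 -> 5 -> 3)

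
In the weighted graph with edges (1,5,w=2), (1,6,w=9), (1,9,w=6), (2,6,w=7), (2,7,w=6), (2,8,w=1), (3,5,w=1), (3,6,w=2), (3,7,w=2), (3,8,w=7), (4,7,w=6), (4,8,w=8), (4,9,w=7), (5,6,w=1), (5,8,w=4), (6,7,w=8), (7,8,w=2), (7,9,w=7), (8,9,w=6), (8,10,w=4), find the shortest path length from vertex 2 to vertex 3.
5 (path: 2 -> 8 -> 7 -> 3; weights 1 + 2 + 2 = 5)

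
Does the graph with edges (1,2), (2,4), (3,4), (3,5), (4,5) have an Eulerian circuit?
No (2 vertices have odd degree: {1, 4}; Eulerian circuit requires 0)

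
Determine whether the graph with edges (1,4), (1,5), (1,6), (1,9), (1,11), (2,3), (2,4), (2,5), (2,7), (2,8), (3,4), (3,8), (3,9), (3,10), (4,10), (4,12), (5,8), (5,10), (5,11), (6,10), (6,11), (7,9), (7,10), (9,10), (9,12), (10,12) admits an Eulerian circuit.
No (12 vertices have odd degree: {1, 2, 3, 4, 5, 6, 7, 8, 9, 10, 11, 12}; Eulerian circuit requires 0)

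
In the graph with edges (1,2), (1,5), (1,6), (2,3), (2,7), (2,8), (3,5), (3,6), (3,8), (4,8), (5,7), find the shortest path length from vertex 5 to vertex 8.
2 (path: 5 -> 3 -> 8, 2 edges)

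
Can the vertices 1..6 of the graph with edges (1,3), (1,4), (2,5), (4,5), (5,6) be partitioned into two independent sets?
Yes. Partition: {1, 5}, {2, 3, 4, 6}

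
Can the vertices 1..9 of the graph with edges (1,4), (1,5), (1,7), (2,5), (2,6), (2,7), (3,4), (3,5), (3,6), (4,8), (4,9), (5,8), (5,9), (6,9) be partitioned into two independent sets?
Yes. Partition: {1, 2, 3, 8, 9}, {4, 5, 6, 7}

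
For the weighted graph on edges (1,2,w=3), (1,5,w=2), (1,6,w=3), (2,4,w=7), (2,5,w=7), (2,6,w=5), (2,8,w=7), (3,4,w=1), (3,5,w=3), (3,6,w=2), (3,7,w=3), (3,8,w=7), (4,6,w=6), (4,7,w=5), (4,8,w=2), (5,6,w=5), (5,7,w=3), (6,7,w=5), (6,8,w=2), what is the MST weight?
16 (MST edges: (1,2,w=3), (1,5,w=2), (1,6,w=3), (3,4,w=1), (3,6,w=2), (3,7,w=3), (4,8,w=2); sum of weights 3 + 2 + 3 + 1 + 2 + 3 + 2 = 16)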